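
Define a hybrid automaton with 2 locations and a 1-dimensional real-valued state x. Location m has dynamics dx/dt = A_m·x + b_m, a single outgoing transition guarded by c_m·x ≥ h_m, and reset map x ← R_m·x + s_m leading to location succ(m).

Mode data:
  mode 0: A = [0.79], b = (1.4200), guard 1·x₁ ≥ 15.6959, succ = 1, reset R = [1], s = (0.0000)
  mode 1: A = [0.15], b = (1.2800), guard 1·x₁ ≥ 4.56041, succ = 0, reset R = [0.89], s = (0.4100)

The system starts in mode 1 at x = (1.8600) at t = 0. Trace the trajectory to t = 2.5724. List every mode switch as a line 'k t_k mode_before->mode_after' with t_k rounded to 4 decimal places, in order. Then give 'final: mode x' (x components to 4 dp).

Mode 1: guard c·x = 4.5604 hit at Δt = 1.5398 (t = 1.5398), x⁻ = (4.5604) → reset → x⁺ = (4.4688), jump to mode 0
Mode 0: flow for 1.0326 to horizon, guard not reached → x = (12.3697)

1 1.5398 1->0
final: 0 12.3697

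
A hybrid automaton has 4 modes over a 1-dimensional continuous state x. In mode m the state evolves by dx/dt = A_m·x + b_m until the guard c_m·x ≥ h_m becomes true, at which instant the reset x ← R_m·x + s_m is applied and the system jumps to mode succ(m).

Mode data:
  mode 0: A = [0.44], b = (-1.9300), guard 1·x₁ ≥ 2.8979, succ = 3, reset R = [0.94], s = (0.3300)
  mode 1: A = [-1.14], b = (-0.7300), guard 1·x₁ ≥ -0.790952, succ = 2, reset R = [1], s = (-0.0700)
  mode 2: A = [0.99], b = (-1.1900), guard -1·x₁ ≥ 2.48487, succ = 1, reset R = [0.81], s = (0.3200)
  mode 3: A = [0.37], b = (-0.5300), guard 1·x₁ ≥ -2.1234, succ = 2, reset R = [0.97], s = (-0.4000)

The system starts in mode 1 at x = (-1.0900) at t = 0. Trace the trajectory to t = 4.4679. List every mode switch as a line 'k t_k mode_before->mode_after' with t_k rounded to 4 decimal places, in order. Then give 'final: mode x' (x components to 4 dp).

Mode 1: guard c·x = -0.7910 hit at Δt = 0.9595 (t = 0.9595), x⁻ = (-0.7910) → reset → x⁺ = (-0.8610), jump to mode 2
Mode 2: guard c·x = 2.4849 hit at Δt = 0.5865 (t = 1.5460), x⁻ = (-2.4849) → reset → x⁺ = (-1.6927), jump to mode 1
Mode 1: guard c·x = -0.7910 hit at Δt = 1.7054 (t = 3.2514), x⁻ = (-0.7910) → reset → x⁺ = (-0.8610), jump to mode 2
Mode 2: guard c·x = 2.4849 hit at Δt = 0.5865 (t = 3.8379), x⁻ = (-2.4849) → reset → x⁺ = (-1.6927), jump to mode 1
Mode 1: flow for 0.6300 to horizon, guard not reached → x = (-1.1535)

1 0.9595 1->2
2 1.5460 2->1
3 3.2514 1->2
4 3.8379 2->1
final: 1 -1.1535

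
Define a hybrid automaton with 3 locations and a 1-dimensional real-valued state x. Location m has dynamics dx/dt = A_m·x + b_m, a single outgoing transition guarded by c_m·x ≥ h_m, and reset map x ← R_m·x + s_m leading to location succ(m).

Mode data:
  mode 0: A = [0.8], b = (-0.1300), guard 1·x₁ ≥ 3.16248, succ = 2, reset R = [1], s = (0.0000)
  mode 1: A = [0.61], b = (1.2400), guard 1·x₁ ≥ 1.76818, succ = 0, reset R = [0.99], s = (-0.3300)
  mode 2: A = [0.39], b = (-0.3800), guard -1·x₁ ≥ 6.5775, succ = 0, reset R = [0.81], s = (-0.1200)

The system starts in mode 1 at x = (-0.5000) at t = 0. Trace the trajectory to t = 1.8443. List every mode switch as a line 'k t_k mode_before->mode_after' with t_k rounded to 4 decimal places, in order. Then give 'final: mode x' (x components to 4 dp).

1 1.4888 1->0
final: 0 1.8343

Mode 1: guard c·x = 1.7682 hit at Δt = 1.4888 (t = 1.4888), x⁻ = (1.7682) → reset → x⁺ = (1.4205), jump to mode 0
Mode 0: flow for 0.3555 to horizon, guard not reached → x = (1.8343)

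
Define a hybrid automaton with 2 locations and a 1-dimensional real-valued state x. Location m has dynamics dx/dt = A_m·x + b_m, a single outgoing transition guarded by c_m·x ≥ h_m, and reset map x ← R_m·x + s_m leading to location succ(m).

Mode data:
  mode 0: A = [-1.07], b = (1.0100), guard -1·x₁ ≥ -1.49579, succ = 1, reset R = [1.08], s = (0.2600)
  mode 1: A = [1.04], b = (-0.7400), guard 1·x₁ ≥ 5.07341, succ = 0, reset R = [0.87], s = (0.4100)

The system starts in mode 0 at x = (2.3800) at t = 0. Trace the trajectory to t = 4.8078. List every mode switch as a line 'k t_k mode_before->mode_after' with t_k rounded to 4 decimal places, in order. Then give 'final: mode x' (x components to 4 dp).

1 0.8938 0->1
2 2.1641 1->0
3 3.9868 0->1
final: 1 3.4452

Mode 0: guard c·x = -1.4958 hit at Δt = 0.8938 (t = 0.8938), x⁻ = (1.4958) → reset → x⁺ = (1.8755), jump to mode 1
Mode 1: guard c·x = 5.0734 hit at Δt = 1.2703 (t = 2.1641), x⁻ = (5.0734) → reset → x⁺ = (4.8239), jump to mode 0
Mode 0: guard c·x = -1.4958 hit at Δt = 1.8227 (t = 3.9868), x⁻ = (1.4958) → reset → x⁺ = (1.8755), jump to mode 1
Mode 1: flow for 0.8210 to horizon, guard not reached → x = (3.4452)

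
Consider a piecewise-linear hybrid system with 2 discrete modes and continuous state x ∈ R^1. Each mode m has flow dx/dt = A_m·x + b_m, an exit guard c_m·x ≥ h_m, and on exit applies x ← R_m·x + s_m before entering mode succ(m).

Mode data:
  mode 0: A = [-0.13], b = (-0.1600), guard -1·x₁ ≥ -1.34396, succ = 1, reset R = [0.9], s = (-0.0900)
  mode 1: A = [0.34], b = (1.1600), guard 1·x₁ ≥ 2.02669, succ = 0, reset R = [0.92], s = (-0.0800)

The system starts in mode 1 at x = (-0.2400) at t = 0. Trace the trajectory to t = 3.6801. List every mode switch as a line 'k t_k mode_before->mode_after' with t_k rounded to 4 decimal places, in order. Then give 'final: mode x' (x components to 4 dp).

Mode 1: guard c·x = 2.0267 hit at Δt = 1.5859 (t = 1.5859), x⁻ = (2.0267) → reset → x⁺ = (1.7846), jump to mode 0
Mode 0: guard c·x = -1.3440 hit at Δt = 1.2151 (t = 2.8010), x⁻ = (1.3440) → reset → x⁺ = (1.1196), jump to mode 1
Mode 1: guard c·x = 2.0267 hit at Δt = 0.5367 (t = 3.3377), x⁻ = (2.0267) → reset → x⁺ = (1.7846), jump to mode 0
Mode 0: flow for 0.3424 to horizon, guard not reached → x = (1.6533)

1 1.5859 1->0
2 2.8010 0->1
3 3.3377 1->0
final: 0 1.6533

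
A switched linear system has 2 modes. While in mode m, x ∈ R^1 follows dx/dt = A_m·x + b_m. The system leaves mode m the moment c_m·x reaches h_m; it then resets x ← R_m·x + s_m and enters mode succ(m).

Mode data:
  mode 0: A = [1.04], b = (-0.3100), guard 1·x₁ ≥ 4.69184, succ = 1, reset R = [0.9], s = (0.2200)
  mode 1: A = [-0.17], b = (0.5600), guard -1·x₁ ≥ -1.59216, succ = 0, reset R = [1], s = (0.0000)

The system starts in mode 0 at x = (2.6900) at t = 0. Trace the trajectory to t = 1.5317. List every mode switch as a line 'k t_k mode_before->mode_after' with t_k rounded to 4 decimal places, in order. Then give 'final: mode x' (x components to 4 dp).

Mode 0: guard c·x = 4.6918 hit at Δt = 0.5847 (t = 0.5847), x⁻ = (4.6918) → reset → x⁺ = (4.4427), jump to mode 1
Mode 1: flow for 0.9470 to horizon, guard not reached → x = (4.2719)

1 0.5847 0->1
final: 1 4.2719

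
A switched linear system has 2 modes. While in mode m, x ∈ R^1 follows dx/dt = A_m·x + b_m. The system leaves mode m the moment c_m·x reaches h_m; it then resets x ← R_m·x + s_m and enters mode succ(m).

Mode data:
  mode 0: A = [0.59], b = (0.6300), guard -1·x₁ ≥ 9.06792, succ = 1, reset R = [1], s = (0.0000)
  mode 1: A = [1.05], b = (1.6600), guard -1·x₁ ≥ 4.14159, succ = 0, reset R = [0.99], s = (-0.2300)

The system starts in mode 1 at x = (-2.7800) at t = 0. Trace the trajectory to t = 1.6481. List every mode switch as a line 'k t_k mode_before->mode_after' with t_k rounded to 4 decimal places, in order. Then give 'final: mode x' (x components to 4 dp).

Mode 1: guard c·x = 4.1416 hit at Δt = 0.7226 (t = 0.7226), x⁻ = (-4.1416) → reset → x⁺ = (-4.3302), jump to mode 0
Mode 0: flow for 0.9255 to horizon, guard not reached → x = (-6.7000)

1 0.7226 1->0
final: 0 -6.7000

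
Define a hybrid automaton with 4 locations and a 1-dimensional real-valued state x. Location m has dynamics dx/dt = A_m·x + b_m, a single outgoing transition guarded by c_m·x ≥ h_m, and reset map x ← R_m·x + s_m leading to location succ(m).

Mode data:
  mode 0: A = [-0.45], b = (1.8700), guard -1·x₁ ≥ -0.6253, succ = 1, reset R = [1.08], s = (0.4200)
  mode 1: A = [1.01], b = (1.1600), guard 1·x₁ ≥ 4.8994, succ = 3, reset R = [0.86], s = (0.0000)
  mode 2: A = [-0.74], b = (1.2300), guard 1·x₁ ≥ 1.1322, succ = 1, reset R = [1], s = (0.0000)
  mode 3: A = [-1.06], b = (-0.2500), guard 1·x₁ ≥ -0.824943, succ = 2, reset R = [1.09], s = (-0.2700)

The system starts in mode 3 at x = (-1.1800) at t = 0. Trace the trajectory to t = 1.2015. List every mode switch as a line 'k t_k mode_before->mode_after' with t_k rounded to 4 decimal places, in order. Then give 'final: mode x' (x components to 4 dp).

Mode 3: guard c·x = -0.8249 hit at Δt = 0.4450 (t = 0.4450), x⁻ = (-0.8249) → reset → x⁺ = (-1.1692), jump to mode 2
Mode 2: flow for 0.7565 to horizon, guard not reached → x = (0.0446)

1 0.4450 3->2
final: 2 0.0446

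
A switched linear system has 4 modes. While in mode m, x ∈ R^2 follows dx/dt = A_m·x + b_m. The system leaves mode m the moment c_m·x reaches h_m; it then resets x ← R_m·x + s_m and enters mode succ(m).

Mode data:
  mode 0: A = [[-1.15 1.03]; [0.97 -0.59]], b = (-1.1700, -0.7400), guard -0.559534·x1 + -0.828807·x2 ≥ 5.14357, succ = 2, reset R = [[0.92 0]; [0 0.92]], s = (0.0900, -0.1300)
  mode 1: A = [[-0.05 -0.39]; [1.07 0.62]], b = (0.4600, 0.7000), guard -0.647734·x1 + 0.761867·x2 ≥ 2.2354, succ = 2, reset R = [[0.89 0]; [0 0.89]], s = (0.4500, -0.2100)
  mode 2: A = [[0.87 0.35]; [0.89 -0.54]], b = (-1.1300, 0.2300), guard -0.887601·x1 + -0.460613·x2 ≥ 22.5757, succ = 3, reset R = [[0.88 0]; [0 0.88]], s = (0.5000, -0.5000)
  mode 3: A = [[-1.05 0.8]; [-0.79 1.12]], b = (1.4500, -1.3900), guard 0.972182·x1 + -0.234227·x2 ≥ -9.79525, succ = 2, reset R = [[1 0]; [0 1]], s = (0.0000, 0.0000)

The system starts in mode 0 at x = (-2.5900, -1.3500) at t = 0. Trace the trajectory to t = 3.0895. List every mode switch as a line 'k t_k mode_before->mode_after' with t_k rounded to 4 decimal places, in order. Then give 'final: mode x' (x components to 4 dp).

Mode 0: guard c·x = 5.1436 hit at Δt = 1.3143 (t = 1.3143), x⁻ = (-3.4432, -3.8815) → reset → x⁺ = (-3.0777, -3.7010), jump to mode 2
Mode 2: guard c·x = 22.5757 hit at Δt = 1.4601 (t = 2.7744), x⁻ = (-19.7830, -10.8904) → reset → x⁺ = (-16.9091, -10.0836), jump to mode 3
Mode 3: flow for 0.3151 to horizon, guard not reached → x = (-13.9281, -10.2732)

1 1.3143 0->2
2 2.7744 2->3
final: 3 -13.9281 -10.2732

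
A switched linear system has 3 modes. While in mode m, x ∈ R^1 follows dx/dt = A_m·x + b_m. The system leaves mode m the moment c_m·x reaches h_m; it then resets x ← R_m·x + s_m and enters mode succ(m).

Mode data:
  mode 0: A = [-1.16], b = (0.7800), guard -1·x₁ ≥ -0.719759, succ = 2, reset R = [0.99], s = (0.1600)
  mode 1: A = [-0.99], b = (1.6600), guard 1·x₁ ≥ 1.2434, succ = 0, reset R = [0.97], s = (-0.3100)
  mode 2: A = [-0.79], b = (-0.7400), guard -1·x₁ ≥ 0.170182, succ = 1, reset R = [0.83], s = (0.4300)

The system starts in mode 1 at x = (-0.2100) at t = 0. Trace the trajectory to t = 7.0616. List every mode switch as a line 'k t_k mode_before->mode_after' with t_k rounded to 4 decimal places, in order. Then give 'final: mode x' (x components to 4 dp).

Mode 1: guard c·x = 1.2434 hit at Δt = 1.4859 (t = 1.4859), x⁻ = (1.2434) → reset → x⁺ = (0.8961), jump to mode 0
Mode 0: guard c·x = -0.7198 hit at Δt = 1.3386 (t = 2.8245), x⁻ = (0.7198) → reset → x⁺ = (0.8726), jump to mode 2
Mode 2: guard c·x = 0.1702 hit at Δt = 1.0871 (t = 3.9116), x⁻ = (-0.1702) → reset → x⁺ = (0.2887), jump to mode 1
Mode 1: guard c·x = 1.2434 hit at Δt = 1.1758 (t = 5.0874), x⁻ = (1.2434) → reset → x⁺ = (0.8961), jump to mode 0
Mode 0: guard c·x = -0.7198 hit at Δt = 1.3386 (t = 6.4260), x⁻ = (0.7198) → reset → x⁺ = (0.8726), jump to mode 2
Mode 2: flow for 0.6356 to horizon, guard not reached → x = (0.1583)

1 1.4859 1->0
2 2.8245 0->2
3 3.9116 2->1
4 5.0874 1->0
5 6.4260 0->2
final: 2 0.1583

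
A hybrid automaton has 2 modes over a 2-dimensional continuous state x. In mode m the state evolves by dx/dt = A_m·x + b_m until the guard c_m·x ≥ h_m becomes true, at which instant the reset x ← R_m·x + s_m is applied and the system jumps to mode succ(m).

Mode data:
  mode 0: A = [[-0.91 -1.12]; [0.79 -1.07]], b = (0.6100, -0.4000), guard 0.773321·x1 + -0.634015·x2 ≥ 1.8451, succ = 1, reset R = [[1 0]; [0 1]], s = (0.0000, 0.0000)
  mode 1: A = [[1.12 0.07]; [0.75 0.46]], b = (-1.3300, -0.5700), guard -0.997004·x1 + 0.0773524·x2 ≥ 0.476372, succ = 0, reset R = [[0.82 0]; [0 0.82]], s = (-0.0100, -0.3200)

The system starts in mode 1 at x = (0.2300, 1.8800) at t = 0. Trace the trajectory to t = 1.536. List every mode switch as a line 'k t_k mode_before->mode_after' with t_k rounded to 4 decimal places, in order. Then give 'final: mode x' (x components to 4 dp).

1 0.4523 1->0
final: 0 -0.0283 0.0497

Mode 1: guard c·x = 0.4764 hit at Δt = 0.4523 (t = 0.4523), x⁻ = (-0.3208, 2.0233) → reset → x⁺ = (-0.2731, 1.3391), jump to mode 0
Mode 0: flow for 1.0837 to horizon, guard not reached → x = (-0.0283, 0.0497)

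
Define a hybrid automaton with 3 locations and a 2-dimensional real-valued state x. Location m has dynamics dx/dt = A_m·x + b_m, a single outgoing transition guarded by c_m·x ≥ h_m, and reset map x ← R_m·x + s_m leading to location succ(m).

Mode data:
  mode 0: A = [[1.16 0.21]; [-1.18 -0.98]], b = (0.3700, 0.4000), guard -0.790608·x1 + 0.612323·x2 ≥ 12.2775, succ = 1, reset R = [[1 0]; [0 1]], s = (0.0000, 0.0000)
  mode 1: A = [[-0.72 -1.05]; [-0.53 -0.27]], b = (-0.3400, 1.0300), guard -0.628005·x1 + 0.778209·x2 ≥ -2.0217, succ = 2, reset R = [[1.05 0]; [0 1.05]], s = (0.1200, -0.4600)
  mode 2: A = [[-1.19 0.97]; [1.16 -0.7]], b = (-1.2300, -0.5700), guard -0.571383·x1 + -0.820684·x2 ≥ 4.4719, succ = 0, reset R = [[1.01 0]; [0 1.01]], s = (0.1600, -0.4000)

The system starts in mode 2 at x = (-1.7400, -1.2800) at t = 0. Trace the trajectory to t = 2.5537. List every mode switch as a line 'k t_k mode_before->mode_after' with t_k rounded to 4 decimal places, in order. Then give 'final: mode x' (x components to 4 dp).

Mode 2: guard c·x = 4.4719 hit at Δt = 1.3983 (t = 1.3983), x⁻ = (-2.9128, -3.4210) → reset → x⁺ = (-2.7820, -3.8552), jump to mode 0
Mode 0: flow for 1.1554 to horizon, guard not reached → x = (-10.0817, 4.3132)

1 1.3983 2->0
final: 0 -10.0817 4.3132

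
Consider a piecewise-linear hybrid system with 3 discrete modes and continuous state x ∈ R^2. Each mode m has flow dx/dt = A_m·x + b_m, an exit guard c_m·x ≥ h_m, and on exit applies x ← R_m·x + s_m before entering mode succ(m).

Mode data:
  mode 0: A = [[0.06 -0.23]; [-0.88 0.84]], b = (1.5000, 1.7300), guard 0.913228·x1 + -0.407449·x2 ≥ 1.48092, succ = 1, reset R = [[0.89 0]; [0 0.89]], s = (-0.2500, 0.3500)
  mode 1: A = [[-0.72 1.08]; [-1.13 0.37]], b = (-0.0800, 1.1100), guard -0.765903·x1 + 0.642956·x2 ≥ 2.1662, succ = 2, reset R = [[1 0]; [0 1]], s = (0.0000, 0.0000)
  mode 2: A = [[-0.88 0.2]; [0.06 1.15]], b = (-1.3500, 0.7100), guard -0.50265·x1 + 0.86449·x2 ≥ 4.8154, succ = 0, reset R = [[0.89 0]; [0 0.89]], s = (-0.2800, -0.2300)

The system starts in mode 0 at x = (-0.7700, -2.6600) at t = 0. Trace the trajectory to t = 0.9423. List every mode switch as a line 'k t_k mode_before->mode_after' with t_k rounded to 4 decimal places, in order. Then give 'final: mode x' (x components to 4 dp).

1 0.5317 0->1
final: 1 -0.7694 -1.8621

Mode 0: guard c·x = 1.4809 hit at Δt = 0.5317 (t = 0.5317), x⁻ = (0.3513, -2.8473) → reset → x⁺ = (0.0627, -2.1841), jump to mode 1
Mode 1: flow for 0.4106 to horizon, guard not reached → x = (-0.7694, -1.8621)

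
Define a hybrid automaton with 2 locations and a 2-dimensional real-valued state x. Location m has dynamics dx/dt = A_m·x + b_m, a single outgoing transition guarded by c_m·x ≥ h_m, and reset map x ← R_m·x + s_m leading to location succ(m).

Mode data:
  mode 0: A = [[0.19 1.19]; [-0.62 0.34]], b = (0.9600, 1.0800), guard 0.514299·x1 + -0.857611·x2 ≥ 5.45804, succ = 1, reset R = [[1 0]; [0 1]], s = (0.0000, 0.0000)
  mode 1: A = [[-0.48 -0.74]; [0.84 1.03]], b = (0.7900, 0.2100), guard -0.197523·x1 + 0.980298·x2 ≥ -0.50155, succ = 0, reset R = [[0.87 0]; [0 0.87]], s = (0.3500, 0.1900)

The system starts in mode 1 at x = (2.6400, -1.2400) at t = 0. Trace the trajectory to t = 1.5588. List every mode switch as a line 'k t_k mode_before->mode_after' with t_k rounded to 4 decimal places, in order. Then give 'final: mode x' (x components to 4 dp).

1 0.7132 1->0
final: 0 3.8419 -0.6523

Mode 1: guard c·x = -0.5016 hit at Δt = 0.7132 (t = 0.7132), x⁻ = (2.6427, 0.0209) → reset → x⁺ = (2.6491, 0.2081), jump to mode 0
Mode 0: flow for 0.8456 to horizon, guard not reached → x = (3.8419, -0.6523)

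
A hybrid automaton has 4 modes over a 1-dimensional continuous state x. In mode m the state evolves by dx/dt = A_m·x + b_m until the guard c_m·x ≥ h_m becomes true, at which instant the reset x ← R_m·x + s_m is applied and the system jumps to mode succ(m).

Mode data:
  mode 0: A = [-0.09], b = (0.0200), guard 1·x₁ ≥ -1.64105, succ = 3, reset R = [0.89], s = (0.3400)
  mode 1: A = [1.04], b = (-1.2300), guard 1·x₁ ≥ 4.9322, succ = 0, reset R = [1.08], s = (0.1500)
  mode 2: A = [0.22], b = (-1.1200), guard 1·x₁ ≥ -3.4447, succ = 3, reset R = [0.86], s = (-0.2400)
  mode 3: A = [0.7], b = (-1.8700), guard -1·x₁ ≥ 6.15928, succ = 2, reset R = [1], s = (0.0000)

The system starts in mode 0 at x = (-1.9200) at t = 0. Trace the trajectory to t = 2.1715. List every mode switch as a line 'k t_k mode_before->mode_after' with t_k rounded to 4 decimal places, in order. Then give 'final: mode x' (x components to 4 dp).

Mode 0: guard c·x = -1.6410 hit at Δt = 1.5501 (t = 1.5501), x⁻ = (-1.6411) → reset → x⁺ = (-1.1205), jump to mode 3
Mode 3: flow for 0.6214 to horizon, guard not reached → x = (-3.1869)

1 1.5501 0->3
final: 3 -3.1869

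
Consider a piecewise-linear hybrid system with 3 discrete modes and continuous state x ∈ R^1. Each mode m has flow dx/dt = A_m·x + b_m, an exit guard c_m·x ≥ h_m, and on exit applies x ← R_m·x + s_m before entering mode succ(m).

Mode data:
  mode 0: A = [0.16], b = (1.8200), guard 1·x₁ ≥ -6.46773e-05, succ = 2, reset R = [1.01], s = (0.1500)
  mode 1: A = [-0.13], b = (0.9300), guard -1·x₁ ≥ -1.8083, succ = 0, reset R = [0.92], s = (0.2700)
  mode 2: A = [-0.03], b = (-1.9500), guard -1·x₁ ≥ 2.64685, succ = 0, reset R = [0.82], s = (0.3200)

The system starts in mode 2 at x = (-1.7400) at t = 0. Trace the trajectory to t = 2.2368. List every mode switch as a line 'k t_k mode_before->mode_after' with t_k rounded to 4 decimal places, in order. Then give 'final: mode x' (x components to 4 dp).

1 0.4813 2->0
2 1.5909 0->2
final: 2 -1.1003

Mode 2: guard c·x = 2.6469 hit at Δt = 0.4813 (t = 0.4813), x⁻ = (-2.6469) → reset → x⁺ = (-1.8504), jump to mode 0
Mode 0: guard c·x = -0.0001 hit at Δt = 1.1096 (t = 1.5909), x⁻ = (-0.0001) → reset → x⁺ = (0.1499), jump to mode 2
Mode 2: flow for 0.6459 to horizon, guard not reached → x = (-1.1003)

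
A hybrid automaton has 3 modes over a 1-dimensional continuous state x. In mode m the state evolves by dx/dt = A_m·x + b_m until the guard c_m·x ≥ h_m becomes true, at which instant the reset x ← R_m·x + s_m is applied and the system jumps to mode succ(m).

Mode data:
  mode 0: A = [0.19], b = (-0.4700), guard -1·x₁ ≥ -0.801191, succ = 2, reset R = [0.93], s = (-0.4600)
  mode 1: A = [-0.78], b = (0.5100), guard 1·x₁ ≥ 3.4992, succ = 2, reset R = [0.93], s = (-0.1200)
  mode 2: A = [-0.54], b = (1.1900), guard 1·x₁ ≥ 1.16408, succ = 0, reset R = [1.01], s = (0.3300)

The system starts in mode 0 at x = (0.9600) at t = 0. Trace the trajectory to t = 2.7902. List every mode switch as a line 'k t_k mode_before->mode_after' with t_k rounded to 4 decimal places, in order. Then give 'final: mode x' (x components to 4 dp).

1 0.5251 0->2
2 1.6598 2->0
final: 0 1.2738

Mode 0: guard c·x = -0.8012 hit at Δt = 0.5251 (t = 0.5251), x⁻ = (0.8012) → reset → x⁺ = (0.2851), jump to mode 2
Mode 2: guard c·x = 1.1641 hit at Δt = 1.1347 (t = 1.6598), x⁻ = (1.1641) → reset → x⁺ = (1.5057), jump to mode 0
Mode 0: flow for 1.1304 to horizon, guard not reached → x = (1.2738)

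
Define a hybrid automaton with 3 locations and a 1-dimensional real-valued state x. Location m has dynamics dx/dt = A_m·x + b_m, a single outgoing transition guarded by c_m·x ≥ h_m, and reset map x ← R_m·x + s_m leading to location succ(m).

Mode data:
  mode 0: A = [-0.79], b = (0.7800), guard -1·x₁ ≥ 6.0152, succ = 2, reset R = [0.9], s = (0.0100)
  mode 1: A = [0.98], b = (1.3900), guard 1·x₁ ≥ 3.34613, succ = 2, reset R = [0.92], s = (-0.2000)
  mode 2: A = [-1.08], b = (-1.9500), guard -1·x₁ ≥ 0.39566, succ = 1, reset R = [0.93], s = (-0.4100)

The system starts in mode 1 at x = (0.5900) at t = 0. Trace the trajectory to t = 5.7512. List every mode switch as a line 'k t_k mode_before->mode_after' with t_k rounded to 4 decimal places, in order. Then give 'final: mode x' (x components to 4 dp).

Mode 1: guard c·x = 3.3461 hit at Δt = 0.8815 (t = 0.8815), x⁻ = (3.3461) → reset → x⁺ = (2.8784), jump to mode 2
Mode 2: guard c·x = 0.3957 hit at Δt = 1.1117 (t = 1.9932), x⁻ = (-0.3957) → reset → x⁺ = (-0.7780), jump to mode 1
Mode 1: guard c·x = 3.3461 hit at Δt = 2.0478 (t = 4.0410), x⁻ = (3.3461) → reset → x⁺ = (2.8784), jump to mode 2
Mode 2: guard c·x = 0.3957 hit at Δt = 1.1117 (t = 5.1527), x⁻ = (-0.3957) → reset → x⁺ = (-0.7780), jump to mode 1
Mode 1: flow for 0.5985 to horizon, guard not reached → x = (-0.2671)

1 0.8815 1->2
2 1.9932 2->1
3 4.0410 1->2
4 5.1527 2->1
final: 1 -0.2671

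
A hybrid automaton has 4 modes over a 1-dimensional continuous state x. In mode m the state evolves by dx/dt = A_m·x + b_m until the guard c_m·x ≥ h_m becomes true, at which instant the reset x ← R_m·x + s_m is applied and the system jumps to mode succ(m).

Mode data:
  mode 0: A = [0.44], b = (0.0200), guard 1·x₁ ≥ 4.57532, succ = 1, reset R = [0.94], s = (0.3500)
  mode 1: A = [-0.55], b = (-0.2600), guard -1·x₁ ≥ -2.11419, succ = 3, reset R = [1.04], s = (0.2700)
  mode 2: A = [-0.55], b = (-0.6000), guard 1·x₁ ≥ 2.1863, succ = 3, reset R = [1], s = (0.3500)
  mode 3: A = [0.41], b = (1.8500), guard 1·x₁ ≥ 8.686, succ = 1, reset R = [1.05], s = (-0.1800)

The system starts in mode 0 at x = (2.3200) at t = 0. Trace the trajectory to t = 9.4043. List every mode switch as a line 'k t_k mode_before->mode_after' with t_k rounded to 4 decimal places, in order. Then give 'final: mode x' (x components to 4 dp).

1 1.5218 0->1
2 2.7643 1->3
3 4.3177 3->1
4 6.6661 1->3
5 8.2195 3->1
final: 1 4.4333

Mode 0: guard c·x = 4.5753 hit at Δt = 1.5218 (t = 1.5218), x⁻ = (4.5753) → reset → x⁺ = (4.6508), jump to mode 1
Mode 1: guard c·x = -2.1142 hit at Δt = 1.2425 (t = 2.7643), x⁻ = (2.1142) → reset → x⁺ = (2.4688), jump to mode 3
Mode 3: guard c·x = 8.6860 hit at Δt = 1.5534 (t = 4.3177), x⁻ = (8.6860) → reset → x⁺ = (8.9403), jump to mode 1
Mode 1: guard c·x = -2.1142 hit at Δt = 2.3484 (t = 6.6661), x⁻ = (2.1142) → reset → x⁺ = (2.4688), jump to mode 3
Mode 3: guard c·x = 8.6860 hit at Δt = 1.5534 (t = 8.2195), x⁻ = (8.6860) → reset → x⁺ = (8.9403), jump to mode 1
Mode 1: flow for 1.1848 to horizon, guard not reached → x = (4.4333)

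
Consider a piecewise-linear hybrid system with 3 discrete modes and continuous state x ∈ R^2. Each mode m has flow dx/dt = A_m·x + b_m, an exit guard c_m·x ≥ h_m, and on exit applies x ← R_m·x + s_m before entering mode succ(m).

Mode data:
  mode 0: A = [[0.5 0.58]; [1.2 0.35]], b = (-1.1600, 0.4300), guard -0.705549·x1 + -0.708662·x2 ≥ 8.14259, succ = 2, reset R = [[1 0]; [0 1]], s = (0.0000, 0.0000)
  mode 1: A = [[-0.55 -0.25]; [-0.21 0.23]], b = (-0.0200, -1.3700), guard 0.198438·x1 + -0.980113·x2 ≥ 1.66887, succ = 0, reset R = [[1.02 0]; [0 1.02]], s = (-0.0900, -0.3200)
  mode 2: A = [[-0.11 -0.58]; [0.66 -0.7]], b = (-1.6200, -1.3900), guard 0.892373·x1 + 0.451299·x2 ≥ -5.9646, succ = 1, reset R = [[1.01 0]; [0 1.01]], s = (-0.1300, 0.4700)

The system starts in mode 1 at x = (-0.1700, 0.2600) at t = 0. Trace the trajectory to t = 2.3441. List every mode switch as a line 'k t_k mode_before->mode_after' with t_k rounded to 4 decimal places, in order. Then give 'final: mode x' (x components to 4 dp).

Mode 1: guard c·x = 1.6689 hit at Δt = 1.2945 (t = 1.2945), x⁻ = (0.0773, -1.6871) → reset → x⁺ = (-0.0111, -2.0408), jump to mode 0
Mode 0: flow for 1.0496 to horizon, guard not reached → x = (-3.8605, -4.7245)

1 1.2945 1->0
final: 0 -3.8605 -4.7245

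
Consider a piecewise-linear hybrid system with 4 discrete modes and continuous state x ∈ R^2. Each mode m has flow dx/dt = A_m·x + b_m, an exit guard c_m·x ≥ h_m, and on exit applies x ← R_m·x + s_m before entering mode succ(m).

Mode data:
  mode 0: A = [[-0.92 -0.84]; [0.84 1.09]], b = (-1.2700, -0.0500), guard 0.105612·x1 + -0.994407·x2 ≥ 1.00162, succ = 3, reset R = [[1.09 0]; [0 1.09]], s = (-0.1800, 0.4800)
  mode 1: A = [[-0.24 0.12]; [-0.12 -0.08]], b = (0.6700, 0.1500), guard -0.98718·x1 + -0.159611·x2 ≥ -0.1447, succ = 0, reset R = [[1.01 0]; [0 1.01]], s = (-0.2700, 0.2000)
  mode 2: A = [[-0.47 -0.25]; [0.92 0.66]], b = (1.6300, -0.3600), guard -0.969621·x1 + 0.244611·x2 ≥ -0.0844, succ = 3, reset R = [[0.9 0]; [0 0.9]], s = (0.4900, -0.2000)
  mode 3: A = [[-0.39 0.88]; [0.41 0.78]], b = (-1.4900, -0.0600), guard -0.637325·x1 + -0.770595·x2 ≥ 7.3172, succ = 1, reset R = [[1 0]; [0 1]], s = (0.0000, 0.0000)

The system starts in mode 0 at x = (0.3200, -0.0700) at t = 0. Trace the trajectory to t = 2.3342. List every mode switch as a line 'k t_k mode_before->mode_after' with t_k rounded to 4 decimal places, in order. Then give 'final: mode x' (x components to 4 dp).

1 1.3906 0->3
final: 3 -2.7639 -2.4468

Mode 0: guard c·x = 1.0016 hit at Δt = 1.3906 (t = 1.3906), x⁻ = (-0.6013, -1.0711) → reset → x⁺ = (-0.8354, -0.6875), jump to mode 3
Mode 3: flow for 0.9436 to horizon, guard not reached → x = (-2.7639, -2.4468)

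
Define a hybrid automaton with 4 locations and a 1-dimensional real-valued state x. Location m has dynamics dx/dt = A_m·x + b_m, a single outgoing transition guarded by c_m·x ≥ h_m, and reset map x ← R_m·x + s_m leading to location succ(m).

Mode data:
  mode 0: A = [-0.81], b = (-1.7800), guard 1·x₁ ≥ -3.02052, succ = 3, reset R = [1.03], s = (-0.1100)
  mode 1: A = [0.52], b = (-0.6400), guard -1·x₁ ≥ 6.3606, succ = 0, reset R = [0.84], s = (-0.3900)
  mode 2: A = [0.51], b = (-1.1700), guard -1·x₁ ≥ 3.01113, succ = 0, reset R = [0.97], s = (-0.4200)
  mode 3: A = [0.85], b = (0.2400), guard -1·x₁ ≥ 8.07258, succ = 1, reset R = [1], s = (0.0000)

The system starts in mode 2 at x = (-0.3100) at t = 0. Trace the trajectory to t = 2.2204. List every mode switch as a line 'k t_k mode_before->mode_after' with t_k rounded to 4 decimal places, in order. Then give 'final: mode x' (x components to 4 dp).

1 1.3953 2->0
2 1.8011 0->3
final: 3 -4.4795

Mode 2: guard c·x = 3.0111 hit at Δt = 1.3953 (t = 1.3953), x⁻ = (-3.0111) → reset → x⁺ = (-3.3408), jump to mode 0
Mode 0: guard c·x = -3.0205 hit at Δt = 0.4058 (t = 1.8011), x⁻ = (-3.0205) → reset → x⁺ = (-3.2211), jump to mode 3
Mode 3: flow for 0.4193 to horizon, guard not reached → x = (-4.4795)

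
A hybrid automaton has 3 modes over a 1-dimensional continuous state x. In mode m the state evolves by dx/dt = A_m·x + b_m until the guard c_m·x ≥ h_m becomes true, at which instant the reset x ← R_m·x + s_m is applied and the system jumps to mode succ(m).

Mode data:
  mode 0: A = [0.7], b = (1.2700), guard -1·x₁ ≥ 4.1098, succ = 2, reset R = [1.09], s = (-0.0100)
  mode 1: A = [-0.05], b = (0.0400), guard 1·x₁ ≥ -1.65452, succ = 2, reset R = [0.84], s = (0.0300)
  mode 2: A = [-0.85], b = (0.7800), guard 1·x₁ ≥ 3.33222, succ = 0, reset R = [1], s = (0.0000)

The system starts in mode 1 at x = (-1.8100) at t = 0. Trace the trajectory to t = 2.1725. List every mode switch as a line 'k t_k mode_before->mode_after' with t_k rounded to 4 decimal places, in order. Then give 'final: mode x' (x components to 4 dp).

1 1.2284 1->2
final: 2 -0.1031

Mode 1: guard c·x = -1.6545 hit at Δt = 1.2284 (t = 1.2284), x⁻ = (-1.6545) → reset → x⁺ = (-1.3598), jump to mode 2
Mode 2: flow for 0.9441 to horizon, guard not reached → x = (-0.1031)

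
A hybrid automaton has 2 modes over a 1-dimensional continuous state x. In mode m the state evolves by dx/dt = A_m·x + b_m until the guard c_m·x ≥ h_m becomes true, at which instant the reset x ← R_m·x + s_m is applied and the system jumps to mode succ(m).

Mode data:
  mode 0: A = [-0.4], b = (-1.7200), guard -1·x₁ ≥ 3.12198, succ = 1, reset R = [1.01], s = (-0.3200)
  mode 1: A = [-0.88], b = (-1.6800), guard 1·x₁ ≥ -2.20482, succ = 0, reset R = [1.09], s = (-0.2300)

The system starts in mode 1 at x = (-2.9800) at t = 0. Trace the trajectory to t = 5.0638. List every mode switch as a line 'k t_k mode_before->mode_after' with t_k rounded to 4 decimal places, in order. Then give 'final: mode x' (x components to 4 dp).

Mode 1: guard c·x = -2.2048 hit at Δt = 1.4623 (t = 1.4623), x⁻ = (-2.2048) → reset → x⁺ = (-2.6333), jump to mode 0
Mode 0: guard c·x = 3.1220 hit at Δt = 0.8676 (t = 2.3299), x⁻ = (-3.1220) → reset → x⁺ = (-3.4732), jump to mode 1
Mode 1: guard c·x = -2.2048 hit at Δt = 1.8928 (t = 4.2226), x⁻ = (-2.2048) → reset → x⁺ = (-2.6333), jump to mode 0
Mode 0: flow for 0.8412 to horizon, guard not reached → x = (-3.1095)

1 1.4623 1->0
2 2.3299 0->1
3 4.2226 1->0
final: 0 -3.1095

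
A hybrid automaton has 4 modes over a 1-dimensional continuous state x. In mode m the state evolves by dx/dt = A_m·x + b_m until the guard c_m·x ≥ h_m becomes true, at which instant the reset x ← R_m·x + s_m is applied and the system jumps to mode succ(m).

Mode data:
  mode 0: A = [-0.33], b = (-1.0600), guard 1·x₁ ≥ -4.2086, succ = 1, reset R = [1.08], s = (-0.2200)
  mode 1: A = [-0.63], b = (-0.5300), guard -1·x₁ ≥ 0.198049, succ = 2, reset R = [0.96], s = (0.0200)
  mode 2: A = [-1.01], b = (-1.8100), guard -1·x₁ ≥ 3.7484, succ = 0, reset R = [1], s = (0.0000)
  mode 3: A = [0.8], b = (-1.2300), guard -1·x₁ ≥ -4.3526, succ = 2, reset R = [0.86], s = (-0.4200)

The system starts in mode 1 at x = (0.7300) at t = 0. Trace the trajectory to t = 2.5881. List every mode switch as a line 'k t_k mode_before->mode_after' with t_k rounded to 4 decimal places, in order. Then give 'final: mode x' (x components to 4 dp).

Mode 1: guard c·x = 0.1980 hit at Δt = 1.4177 (t = 1.4177), x⁻ = (-0.1980) → reset → x⁺ = (-0.1701), jump to mode 2
Mode 2: flow for 1.1704 to horizon, guard not reached → x = (-1.2947)

1 1.4177 1->2
final: 2 -1.2947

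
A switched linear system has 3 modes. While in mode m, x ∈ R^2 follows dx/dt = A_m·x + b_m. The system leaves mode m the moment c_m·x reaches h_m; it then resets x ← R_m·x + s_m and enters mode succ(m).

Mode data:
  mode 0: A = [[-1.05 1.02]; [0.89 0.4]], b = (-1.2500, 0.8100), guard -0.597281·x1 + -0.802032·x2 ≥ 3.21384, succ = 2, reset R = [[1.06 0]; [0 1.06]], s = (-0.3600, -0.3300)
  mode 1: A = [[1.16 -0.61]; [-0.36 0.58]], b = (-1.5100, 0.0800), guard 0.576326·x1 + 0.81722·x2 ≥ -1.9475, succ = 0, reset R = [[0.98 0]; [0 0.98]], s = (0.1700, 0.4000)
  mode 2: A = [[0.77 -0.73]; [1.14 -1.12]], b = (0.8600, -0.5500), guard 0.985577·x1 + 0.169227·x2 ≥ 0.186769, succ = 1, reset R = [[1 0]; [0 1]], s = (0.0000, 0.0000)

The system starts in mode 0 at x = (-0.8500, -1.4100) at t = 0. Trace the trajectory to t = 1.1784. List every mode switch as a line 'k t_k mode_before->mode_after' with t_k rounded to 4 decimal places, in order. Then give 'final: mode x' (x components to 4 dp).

Mode 0: guard c·x = 3.2138 hit at Δt = 0.8208 (t = 0.8208), x⁻ = (-2.1092, -2.4364) → reset → x⁺ = (-2.5957, -2.9126), jump to mode 2
Mode 2: flow for 0.3576 to horizon, guard not reached → x = (-2.1847, -2.9149)

1 0.8208 0->2
final: 2 -2.1847 -2.9149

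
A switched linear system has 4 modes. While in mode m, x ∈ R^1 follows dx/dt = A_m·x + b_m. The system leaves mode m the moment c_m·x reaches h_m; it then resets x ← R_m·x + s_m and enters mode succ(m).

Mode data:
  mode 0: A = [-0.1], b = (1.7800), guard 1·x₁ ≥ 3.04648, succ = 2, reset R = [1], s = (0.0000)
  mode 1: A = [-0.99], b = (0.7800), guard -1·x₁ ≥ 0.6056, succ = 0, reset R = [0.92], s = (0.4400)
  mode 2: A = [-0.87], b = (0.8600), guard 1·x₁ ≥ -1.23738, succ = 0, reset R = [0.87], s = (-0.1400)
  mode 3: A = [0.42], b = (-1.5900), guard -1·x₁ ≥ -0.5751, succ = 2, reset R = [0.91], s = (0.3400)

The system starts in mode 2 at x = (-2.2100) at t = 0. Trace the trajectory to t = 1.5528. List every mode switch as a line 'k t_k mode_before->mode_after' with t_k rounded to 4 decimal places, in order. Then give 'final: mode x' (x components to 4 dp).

Mode 2: guard c·x = -1.2374 hit at Δt = 0.4167 (t = 0.4167), x⁻ = (-1.2374) → reset → x⁺ = (-1.2165), jump to mode 0
Mode 0: flow for 1.1361 to horizon, guard not reached → x = (0.8257)

1 0.4167 2->0
final: 0 0.8257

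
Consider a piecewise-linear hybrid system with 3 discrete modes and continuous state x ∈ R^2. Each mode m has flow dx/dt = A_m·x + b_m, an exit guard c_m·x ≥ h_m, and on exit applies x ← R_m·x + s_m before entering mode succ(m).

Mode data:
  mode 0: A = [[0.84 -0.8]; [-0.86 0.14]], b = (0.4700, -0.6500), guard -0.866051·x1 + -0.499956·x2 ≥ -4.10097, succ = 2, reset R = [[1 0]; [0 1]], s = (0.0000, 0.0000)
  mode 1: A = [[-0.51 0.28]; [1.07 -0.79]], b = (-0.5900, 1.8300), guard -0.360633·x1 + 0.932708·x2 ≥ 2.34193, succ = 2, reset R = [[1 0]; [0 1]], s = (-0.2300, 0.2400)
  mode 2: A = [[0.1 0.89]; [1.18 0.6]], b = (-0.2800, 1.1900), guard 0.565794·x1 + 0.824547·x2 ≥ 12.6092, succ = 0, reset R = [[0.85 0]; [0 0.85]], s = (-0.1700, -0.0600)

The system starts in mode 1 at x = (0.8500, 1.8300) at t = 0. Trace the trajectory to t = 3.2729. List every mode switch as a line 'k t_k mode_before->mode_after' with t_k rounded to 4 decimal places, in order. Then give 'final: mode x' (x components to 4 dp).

Mode 1: guard c·x = 2.3419 hit at Δt = 1.4177 (t = 1.4177), x⁻ = (0.5056, 2.7064) → reset → x⁺ = (0.2756, 2.9464), jump to mode 2
Mode 2: guard c·x = 12.6092 hit at Δt = 1.0659 (t = 2.4836), x⁻ = (5.9905, 11.1817) → reset → x⁺ = (4.9219, 9.4444), jump to mode 0
Mode 0: flow for 0.7893 to horizon, guard not reached → x = (2.5764, 7.2884)

1 1.4177 1->2
2 2.4836 2->0
final: 0 2.5764 7.2884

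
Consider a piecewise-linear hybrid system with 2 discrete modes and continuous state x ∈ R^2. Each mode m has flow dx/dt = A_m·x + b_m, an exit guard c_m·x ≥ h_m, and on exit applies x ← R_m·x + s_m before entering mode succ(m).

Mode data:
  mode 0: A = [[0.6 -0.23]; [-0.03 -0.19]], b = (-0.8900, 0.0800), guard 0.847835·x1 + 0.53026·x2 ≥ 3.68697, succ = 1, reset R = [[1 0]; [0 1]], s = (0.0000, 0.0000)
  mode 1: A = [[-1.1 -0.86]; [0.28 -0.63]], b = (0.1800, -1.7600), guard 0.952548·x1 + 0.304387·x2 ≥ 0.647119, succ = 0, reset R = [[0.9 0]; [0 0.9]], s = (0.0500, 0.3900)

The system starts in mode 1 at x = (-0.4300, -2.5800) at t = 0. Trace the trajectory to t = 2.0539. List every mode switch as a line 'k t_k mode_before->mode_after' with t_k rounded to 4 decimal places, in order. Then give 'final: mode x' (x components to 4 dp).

1 1.1987 1->0
final: 0 1.7474 -1.5493

Mode 1: guard c·x = 0.6471 hit at Δt = 1.1987 (t = 1.1987), x⁻ = (1.4760, -2.4929) → reset → x⁺ = (1.3784, -1.8536), jump to mode 0
Mode 0: flow for 0.8552 to horizon, guard not reached → x = (1.7474, -1.5493)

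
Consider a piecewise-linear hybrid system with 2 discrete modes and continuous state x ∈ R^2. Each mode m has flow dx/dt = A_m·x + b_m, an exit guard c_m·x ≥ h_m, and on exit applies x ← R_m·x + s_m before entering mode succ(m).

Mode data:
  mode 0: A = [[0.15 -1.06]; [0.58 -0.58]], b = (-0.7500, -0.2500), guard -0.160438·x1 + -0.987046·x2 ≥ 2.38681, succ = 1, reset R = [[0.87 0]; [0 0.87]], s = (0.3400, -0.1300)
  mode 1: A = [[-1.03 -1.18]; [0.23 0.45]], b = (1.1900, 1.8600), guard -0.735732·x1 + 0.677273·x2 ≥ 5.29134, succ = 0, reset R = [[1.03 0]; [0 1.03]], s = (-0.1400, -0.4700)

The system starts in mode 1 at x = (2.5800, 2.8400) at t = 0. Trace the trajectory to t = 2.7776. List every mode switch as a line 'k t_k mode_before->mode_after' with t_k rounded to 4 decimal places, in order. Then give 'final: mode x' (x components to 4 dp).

1 0.8509 1->0
2 2.3508 0->1
final: 1 -3.2010 -1.0289

Mode 1: guard c·x = 5.2913 hit at Δt = 0.8509 (t = 0.8509), x⁻ = (-1.4300, 6.2593) → reset → x⁺ = (-1.6129, 5.9771), jump to mode 0
Mode 0: guard c·x = 2.3868 hit at Δt = 1.4999 (t = 2.3508), x⁻ = (-7.6442, -1.1756) → reset → x⁺ = (-6.3104, -1.1528), jump to mode 1
Mode 1: flow for 0.4268 to horizon, guard not reached → x = (-3.2010, -1.0289)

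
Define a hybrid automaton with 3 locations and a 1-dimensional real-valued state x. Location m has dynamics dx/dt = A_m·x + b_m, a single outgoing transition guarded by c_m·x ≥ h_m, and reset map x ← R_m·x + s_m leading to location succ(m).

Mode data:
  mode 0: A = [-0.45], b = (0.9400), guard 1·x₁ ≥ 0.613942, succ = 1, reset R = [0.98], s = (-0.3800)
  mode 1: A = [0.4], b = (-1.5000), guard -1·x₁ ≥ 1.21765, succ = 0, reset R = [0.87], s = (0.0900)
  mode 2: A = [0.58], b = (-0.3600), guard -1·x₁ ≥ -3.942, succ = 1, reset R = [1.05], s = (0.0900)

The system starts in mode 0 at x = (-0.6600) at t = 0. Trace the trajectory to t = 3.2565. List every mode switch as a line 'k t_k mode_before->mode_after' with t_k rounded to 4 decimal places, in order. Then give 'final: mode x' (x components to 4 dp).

1 1.3835 0->1
2 2.2388 1->0
final: 0 0.1543

Mode 0: guard c·x = 0.6139 hit at Δt = 1.3835 (t = 1.3835), x⁻ = (0.6139) → reset → x⁺ = (0.2217), jump to mode 1
Mode 1: guard c·x = 1.2176 hit at Δt = 0.8553 (t = 2.2388), x⁻ = (-1.2176) → reset → x⁺ = (-0.9694), jump to mode 0
Mode 0: flow for 1.0177 to horizon, guard not reached → x = (0.1543)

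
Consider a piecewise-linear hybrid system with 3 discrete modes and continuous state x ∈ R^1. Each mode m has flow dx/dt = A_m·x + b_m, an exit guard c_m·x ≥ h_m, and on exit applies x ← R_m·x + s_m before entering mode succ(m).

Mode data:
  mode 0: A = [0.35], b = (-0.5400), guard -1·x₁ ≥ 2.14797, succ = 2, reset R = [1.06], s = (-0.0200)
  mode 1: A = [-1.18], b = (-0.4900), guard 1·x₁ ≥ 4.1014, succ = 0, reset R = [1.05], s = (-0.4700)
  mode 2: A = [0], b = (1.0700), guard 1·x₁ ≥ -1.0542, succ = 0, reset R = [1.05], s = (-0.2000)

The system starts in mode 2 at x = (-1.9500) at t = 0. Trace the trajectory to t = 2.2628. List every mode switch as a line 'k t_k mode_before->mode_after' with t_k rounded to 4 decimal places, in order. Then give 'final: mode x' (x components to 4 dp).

1 0.8372 2->0
2 1.5761 0->2
final: 2 -1.5621

Mode 2: guard c·x = -1.0542 hit at Δt = 0.8372 (t = 0.8372), x⁻ = (-1.0542) → reset → x⁺ = (-1.3069), jump to mode 0
Mode 0: guard c·x = 2.1480 hit at Δt = 0.7389 (t = 1.5761), x⁻ = (-2.1480) → reset → x⁺ = (-2.2968), jump to mode 2
Mode 2: flow for 0.6867 to horizon, guard not reached → x = (-1.5621)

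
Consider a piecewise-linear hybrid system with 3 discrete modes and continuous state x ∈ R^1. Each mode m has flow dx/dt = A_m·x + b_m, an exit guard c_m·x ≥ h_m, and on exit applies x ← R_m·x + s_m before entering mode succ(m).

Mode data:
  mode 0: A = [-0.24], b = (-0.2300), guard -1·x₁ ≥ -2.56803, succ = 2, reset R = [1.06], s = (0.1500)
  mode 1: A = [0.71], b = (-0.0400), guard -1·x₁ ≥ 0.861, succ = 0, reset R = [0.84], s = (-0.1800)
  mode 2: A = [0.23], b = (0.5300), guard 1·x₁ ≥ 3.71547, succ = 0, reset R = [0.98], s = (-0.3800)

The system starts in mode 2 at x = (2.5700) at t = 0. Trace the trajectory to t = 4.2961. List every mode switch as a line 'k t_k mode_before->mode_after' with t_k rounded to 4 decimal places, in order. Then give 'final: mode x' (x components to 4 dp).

1 0.9177 2->0
2 1.6654 0->2
3 2.3216 2->0
4 3.0693 0->2
5 3.7256 2->0
final: 0 2.7212

Mode 2: guard c·x = 3.7155 hit at Δt = 0.9177 (t = 0.9177), x⁻ = (3.7155) → reset → x⁺ = (3.2612), jump to mode 0
Mode 0: guard c·x = -2.5680 hit at Δt = 0.7477 (t = 1.6654), x⁻ = (2.5680) → reset → x⁺ = (2.8721), jump to mode 2
Mode 2: guard c·x = 3.7155 hit at Δt = 0.6562 (t = 2.3216), x⁻ = (3.7155) → reset → x⁺ = (3.2612), jump to mode 0
Mode 0: guard c·x = -2.5680 hit at Δt = 0.7477 (t = 3.0693), x⁻ = (2.5680) → reset → x⁺ = (2.8721), jump to mode 2
Mode 2: guard c·x = 3.7155 hit at Δt = 0.6562 (t = 3.7256), x⁻ = (3.7155) → reset → x⁺ = (3.2612), jump to mode 0
Mode 0: flow for 0.5705 to horizon, guard not reached → x = (2.7212)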